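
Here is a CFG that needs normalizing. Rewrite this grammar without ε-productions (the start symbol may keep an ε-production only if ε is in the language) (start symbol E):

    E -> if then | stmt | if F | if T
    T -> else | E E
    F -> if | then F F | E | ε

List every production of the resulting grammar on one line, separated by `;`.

E -> if then | stmt | if F | if | if T; T -> else | E E; F -> if | then F F | then F | then | E

Nullable set = {F}.
ε ∉ L(G), so no ε-production is kept.
For each production, add variants omitting each subset of nullable occurrences: E → if F gives if F | if. F → then F F gives then F F | then F | then.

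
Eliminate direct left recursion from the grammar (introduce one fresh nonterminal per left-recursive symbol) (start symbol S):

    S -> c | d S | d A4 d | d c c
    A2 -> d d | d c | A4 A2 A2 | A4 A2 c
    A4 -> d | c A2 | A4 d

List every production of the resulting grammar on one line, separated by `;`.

S -> c | d S | d A4 d | d c c; A2 -> d d | d c | A4 A2 A2 | A4 A2 c; A4 -> d A4' | c A2 A4'; A4' -> d A4' | ε

A4 is directly left-recursive.
For A4: α = {d}, β = {d, c A2}. Rewrite as A4 → β A4' and A4' → α A4' | ε.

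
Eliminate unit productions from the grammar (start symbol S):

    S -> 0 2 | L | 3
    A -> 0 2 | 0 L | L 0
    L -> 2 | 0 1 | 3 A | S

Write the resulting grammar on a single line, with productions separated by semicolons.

Unit pairs: L ⇒* {S}; S ⇒* {L}.
For every A with A ⇒* B via unit rules, add B's non-unit alternatives to A; then delete every rule of the form X → Y.

S -> 2 | 0 1 | 3 A | 0 2 | 3; A -> 0 2 | 0 L | L 0; L -> 2 | 0 1 | 3 A | 0 2 | 3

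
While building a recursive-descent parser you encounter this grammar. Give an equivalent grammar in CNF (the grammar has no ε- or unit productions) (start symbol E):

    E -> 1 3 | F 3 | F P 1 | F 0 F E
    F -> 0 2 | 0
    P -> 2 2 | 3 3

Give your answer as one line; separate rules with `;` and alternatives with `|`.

E -> X1 X2 | F X2 | F Y1 | F Y2; F -> X3 X4 | 0; P -> X4 X4 | X2 X2; X1 -> 1; X2 -> 3; X3 -> 0; X4 -> 2; Y1 -> P X1; Y2 -> X3 Y3; Y3 -> F E

Introduce a nonterminal for each terminal appearing in a rule of length ≥ 2: X1 → 1, X2 → 3, X3 → 0, X4 → 2.
Binarize each right-hand side of length ≥ 3 by chaining fresh nonterminals (Y1, Y2, …): affected rules were E → F P X1; E → F X3 F E.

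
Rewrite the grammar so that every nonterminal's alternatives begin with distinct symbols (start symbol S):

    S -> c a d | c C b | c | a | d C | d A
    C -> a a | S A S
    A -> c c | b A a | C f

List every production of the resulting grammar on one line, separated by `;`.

S has alternatives sharing prefix 'c': factor to S → c S' with S' → a d | C b | ε.
S has alternatives sharing prefix 'd': factor to S → d S'' with S'' → C | A.

S -> a | c S' | d S''; C -> a a | S A S; A -> c c | b A a | C f; S' -> a d | C b | epsilon; S'' -> C | A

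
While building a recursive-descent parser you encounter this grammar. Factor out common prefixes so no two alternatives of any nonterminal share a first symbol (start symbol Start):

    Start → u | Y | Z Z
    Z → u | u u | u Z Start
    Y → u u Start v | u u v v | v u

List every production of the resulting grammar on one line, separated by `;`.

Start → u | Y | Z Z; Z → u Z1; Y → v u | u u Y1; Z1 → epsilon | u | Z Start; Y1 → Start v | v v

Z has alternatives sharing prefix 'u': factor to Z → u Z1 with Z1 → ε | u | Z Start.
Y has alternatives sharing prefix 'u u': factor to Y → u u Y1 with Y1 → Start v | v v.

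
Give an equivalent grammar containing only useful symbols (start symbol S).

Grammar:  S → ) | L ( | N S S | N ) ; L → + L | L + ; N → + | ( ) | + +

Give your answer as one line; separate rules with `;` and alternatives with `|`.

S → ) | N S S | N ); N → + | ( ) | + +

Generating nonterminals: {N, S}.
Reachable from S after that: {N, S}.
Removed useless symbols: {L} and every production mentioning them.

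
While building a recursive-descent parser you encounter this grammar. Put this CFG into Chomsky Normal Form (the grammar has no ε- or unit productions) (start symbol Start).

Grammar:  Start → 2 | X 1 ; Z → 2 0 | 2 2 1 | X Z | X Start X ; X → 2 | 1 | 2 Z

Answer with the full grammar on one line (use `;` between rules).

Start → 2 | X X1; Z → X2 X3 | X2 Y1 | X Z | X Y2; X → 2 | 1 | X2 Z; X1 → 1; X2 → 2; X3 → 0; Y1 → X2 X1; Y2 → Start X

Introduce a nonterminal for each terminal appearing in a rule of length ≥ 2: X1 → 1, X2 → 2, X3 → 0.
Binarize each right-hand side of length ≥ 3 by chaining fresh nonterminals (Y1, Y2, …): affected rules were Z → X2 X2 X1; Z → X Start X.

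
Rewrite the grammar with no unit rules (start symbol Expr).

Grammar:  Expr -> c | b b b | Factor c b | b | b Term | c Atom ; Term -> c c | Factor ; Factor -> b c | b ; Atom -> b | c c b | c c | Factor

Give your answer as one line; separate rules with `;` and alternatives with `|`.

Unit pairs: Atom ⇒* {Factor}; Term ⇒* {Factor}.
For each unit pair (A, B), copy every non-unit production of B to A, then drop all unit productions.

Expr -> c | b b b | Factor c b | b | b Term | c Atom; Term -> c c | b c | b; Factor -> b c | b; Atom -> b | c c b | c c | b c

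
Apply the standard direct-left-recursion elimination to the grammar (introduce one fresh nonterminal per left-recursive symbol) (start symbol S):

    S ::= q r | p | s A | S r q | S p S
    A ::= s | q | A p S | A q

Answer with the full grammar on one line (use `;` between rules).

Left recursion appears on S, A.
For S: α = {r q, p S}, β = {q r, p, s A}. Rewrite as S → β S' and S' → α S' | ε.
For A: α = {p S, q}, β = {s, q}. Rewrite as A → β A' and A' → α A' | ε.

S ::= q r S' | p S' | s A S'; A ::= s A' | q A'; S' ::= r q S' | p S S' | ε; A' ::= p S A' | q A' | ε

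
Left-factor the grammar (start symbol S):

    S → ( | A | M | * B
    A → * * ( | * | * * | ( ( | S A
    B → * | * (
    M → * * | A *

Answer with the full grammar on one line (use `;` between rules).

A has alternatives sharing prefix '*': factor to A → * A' with A' → * ( | ε | *.
B has alternatives sharing prefix '*': factor to B → * B' with B' → ε | (.
A' has alternatives sharing prefix '*': factor to A' → * A'' with A'' → ( | ε.

S → ( | A | M | * B; A → ( ( | S A | * A'; B → * B'; M → * * | A *; A' → ε | * A''; B' → ε | (; A'' → ( | ε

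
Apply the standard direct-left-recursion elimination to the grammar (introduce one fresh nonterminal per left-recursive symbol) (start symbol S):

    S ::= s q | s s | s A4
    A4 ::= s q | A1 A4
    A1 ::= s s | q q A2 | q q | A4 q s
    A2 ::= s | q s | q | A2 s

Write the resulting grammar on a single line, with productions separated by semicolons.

A2 is directly left-recursive.
For A2: α = {s}, β = {s, q s, q}. Rewrite as A2 → β A2' and A2' → α A2' | ε.

S ::= s q | s s | s A4; A4 ::= s q | A1 A4; A1 ::= s s | q q A2 | q q | A4 q s; A2 ::= s A2' | q s A2' | q A2'; A2' ::= s A2' | ε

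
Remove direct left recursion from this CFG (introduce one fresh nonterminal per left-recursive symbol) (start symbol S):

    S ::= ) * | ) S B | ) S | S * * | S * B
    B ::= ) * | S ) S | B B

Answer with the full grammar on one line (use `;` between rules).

S ::= ) * S' | ) S B S' | ) S S'; B ::= ) * B' | S ) S B'; S' ::= * * S' | * B S' | ε; B' ::= B B' | ε

Directly left-recursive nonterminals: S, B.
For S: α = {* *, * B}, β = {) *, ) S B, ) S}. Rewrite as S → β S' and S' → α S' | ε.
For B: α = {B}, β = {) *, S ) S}. Rewrite as B → β B' and B' → α B' | ε.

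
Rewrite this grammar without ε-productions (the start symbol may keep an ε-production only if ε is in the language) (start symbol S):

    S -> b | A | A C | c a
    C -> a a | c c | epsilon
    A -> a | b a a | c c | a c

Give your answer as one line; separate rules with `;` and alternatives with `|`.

S -> b | A | A C | c a; C -> a a | c c; A -> a | b a a | c c | a c

The nullable symbols are {C}.
ε ∉ L(G), so no ε-production is kept.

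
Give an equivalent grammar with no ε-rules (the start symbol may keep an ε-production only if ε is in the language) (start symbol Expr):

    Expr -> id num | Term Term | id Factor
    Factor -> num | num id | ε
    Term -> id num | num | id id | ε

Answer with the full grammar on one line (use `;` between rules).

Expr -> id num | Term Term | Term | id Factor | id | ε; Factor -> num | num id; Term -> id num | num | id id

Nullable nonterminals: {Expr, Factor, Term}.
ε ∈ L(G) since Expr is nullable, so keep Expr → ε.
For each production, add variants omitting each subset of nullable occurrences: Expr → Term Term gives Term Term | Term. Expr → id Factor gives id Factor | id.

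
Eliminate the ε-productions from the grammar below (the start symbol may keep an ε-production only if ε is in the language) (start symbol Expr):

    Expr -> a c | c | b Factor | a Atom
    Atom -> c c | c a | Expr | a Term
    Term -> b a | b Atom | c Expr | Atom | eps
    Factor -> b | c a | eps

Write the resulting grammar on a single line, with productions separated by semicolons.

Expr -> a c | c | b Factor | b | a Atom; Atom -> c c | c a | Expr | a Term | a; Term -> b a | b Atom | c Expr | Atom; Factor -> b | c a

Nullable nonterminals: {Factor, Term}.
ε ∉ L(G), so no ε-production is kept.
Add the nullable-subset variants: Expr → b Factor gives b Factor | b. Atom → a Term gives a Term | a.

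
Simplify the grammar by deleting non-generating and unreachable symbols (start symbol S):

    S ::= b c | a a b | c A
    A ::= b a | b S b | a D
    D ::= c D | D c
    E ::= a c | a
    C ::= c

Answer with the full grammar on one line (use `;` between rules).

Generating nonterminals: {A, C, E, S}.
Reachable from S after that: {A, S}.
Removed useless symbols: {C, D, E} and every production mentioning them.

S ::= b c | a a b | c A; A ::= b a | b S b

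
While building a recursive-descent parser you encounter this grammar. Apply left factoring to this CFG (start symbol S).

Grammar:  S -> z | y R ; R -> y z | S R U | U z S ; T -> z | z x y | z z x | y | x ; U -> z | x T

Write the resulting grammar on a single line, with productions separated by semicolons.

S -> z | y R; R -> y z | S R U | U z S; T -> y | x | z T'; U -> z | x T; T' -> ε | x y | z x

T has alternatives sharing prefix 'z': factor to T → z T' with T' → ε | x y | z x.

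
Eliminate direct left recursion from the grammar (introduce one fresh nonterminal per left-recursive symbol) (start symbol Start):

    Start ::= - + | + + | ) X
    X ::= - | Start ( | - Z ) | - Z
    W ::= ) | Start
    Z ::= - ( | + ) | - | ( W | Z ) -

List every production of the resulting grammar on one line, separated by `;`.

Left recursion appears on Z.
For Z: α = {) -}, β = {- (, + ), -, ( W}. Rewrite as Z → β Z1 and Z1 → α Z1 | ε.

Start ::= - + | + + | ) X; X ::= - | Start ( | - Z ) | - Z; W ::= ) | Start; Z ::= - ( Z1 | + ) Z1 | - Z1 | ( W Z1; Z1 ::= ) - Z1 | ε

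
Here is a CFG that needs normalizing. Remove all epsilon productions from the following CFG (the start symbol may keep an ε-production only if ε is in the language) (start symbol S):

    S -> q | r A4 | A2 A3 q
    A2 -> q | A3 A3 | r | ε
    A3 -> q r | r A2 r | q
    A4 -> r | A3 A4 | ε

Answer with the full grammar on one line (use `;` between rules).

The nullable symbols are {A2, A4}.
ε ∉ L(G), so no ε-production is kept.
Expand every rule over subsets of its nullable positions: S → r A4 gives r A4 | r. S → A2 A3 q gives A2 A3 q | A3 q. A3 → r A2 r gives r A2 r | r r. A4 → A3 A4 gives A3 A4 | A3.

S -> q | r A4 | r | A2 A3 q | A3 q; A2 -> q | A3 A3 | r; A3 -> q r | r A2 r | r r | q; A4 -> r | A3 A4 | A3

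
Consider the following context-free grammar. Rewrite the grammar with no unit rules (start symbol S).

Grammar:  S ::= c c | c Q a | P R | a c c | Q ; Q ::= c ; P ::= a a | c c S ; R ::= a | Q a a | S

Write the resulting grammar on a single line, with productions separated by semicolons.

Unit pairs: R ⇒* {Q, S}; S ⇒* {Q}.
Replace each nonterminal's rules with the union of the non-unit rules of every nonterminal it unit-derives.

S ::= c c | c Q a | P R | a c c | c; Q ::= c; P ::= a a | c c S; R ::= c | c c | c Q a | P R | a c c | a | Q a a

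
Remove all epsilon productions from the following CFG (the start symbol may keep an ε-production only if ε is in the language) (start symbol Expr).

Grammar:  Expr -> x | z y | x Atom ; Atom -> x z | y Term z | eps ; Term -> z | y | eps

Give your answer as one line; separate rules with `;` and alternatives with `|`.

Expr -> x | z y | x Atom; Atom -> x z | y Term z | y z; Term -> z | y

The nullable symbols are {Atom, Term}.
ε ∉ L(G), so no ε-production is kept.
For each production, add variants omitting each subset of nullable occurrences: Atom → y Term z gives y Term z | y z.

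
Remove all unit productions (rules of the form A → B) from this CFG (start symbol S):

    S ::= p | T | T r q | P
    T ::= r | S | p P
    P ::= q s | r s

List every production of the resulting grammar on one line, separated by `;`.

Unit pairs: S ⇒* {P, T}; T ⇒* {P, S}.
For each unit pair (A, B), copy every non-unit production of B to A, then drop all unit productions.

S ::= p | T r q | q s | r s | r | p P; T ::= p | T r q | q s | r s | r | p P; P ::= q s | r s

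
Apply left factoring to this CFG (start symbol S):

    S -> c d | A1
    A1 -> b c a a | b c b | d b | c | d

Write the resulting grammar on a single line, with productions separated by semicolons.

S -> c d | A1; A1 -> c | b c A1' | d A1''; A1' -> a a | b; A1'' -> b | eps

A1 has alternatives sharing prefix 'b c': factor to A1 → b c A1' with A1' → a a | b.
A1 has alternatives sharing prefix 'd': factor to A1 → d A1'' with A1'' → b | ε.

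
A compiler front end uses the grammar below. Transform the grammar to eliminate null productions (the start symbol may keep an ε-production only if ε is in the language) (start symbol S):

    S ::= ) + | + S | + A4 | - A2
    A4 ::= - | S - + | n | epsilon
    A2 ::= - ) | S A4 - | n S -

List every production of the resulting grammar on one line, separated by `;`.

S ::= ) + | + S | + A4 | + | - A2; A4 ::= - | S - + | n; A2 ::= - ) | S A4 - | S - | n S -

The nullable symbols are {A4}.
ε ∉ L(G), so no ε-production is kept.
Add the nullable-subset variants: S → + A4 gives + A4 | +. A2 → S A4 - gives S A4 - | S -.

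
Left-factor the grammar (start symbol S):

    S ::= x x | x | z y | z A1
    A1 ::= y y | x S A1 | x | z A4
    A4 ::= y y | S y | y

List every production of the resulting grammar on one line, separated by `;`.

S has alternatives sharing prefix 'x': factor to S → x S' with S' → x | ε.
S has alternatives sharing prefix 'z': factor to S → z S'' with S'' → y | A1.
A1 has alternatives sharing prefix 'x': factor to A1 → x A1' with A1' → S A1 | ε.
A4 has alternatives sharing prefix 'y': factor to A4 → y A4' with A4' → y | ε.

S ::= x S' | z S''; A1 ::= y y | z A4 | x A1'; A4 ::= S y | y A4'; S' ::= x | epsilon; S'' ::= y | A1; A1' ::= S A1 | epsilon; A4' ::= y | epsilon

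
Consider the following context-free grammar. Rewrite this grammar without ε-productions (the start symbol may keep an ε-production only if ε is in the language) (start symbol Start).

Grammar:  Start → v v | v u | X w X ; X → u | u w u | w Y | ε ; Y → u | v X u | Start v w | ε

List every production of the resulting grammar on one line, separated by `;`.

The nullable symbols are {X, Y}.
ε ∉ L(G), so no ε-production is kept.
For each production, add variants omitting each subset of nullable occurrences: Start → X w X gives X w X | X w | w X | w. X → w Y gives w Y | w. Y → v X u gives v X u | v u.

Start → v v | v u | X w X | X w | w X | w; X → u | u w u | w Y | w; Y → u | v X u | v u | Start v w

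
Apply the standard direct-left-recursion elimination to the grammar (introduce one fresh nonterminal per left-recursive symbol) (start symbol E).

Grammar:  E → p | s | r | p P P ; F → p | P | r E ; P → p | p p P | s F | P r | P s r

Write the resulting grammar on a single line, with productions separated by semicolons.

E → p | s | r | p P P; F → p | P | r E; P → p P' | p p P P' | s F P'; P' → r P' | s r P' | ε

Left recursion appears on P.
For P: α = {r, s r}, β = {p, p p P, s F}. Rewrite as P → β P' and P' → α P' | ε.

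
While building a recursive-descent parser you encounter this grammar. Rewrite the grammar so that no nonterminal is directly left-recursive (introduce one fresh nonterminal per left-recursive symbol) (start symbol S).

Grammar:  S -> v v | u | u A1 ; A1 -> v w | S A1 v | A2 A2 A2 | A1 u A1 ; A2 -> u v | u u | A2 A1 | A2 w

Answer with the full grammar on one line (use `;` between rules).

Directly left-recursive nonterminals: A1, A2.
For A1: α = {u A1}, β = {v w, S A1 v, A2 A2 A2}. Rewrite as A1 → β A1' and A1' → α A1' | ε.
For A2: α = {A1, w}, β = {u v, u u}. Rewrite as A2 → β A2' and A2' → α A2' | ε.

S -> v v | u | u A1; A1 -> v w A1' | S A1 v A1' | A2 A2 A2 A1'; A2 -> u v A2' | u u A2'; A1' -> u A1 A1' | epsilon; A2' -> A1 A2' | w A2' | epsilon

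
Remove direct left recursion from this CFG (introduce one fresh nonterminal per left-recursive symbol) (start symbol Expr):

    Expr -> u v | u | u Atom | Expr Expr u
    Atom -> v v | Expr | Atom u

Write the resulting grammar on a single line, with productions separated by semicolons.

Expr -> u v Expr1 | u Expr1 | u Atom Expr1; Atom -> v v Atom1 | Expr Atom1; Expr1 -> Expr u Expr1 | epsilon; Atom1 -> u Atom1 | epsilon

Directly left-recursive nonterminals: Expr, Atom.
For Expr: α = {Expr u}, β = {u v, u, u Atom}. Rewrite as Expr → β Expr1 and Expr1 → α Expr1 | ε.
For Atom: α = {u}, β = {v v, Expr}. Rewrite as Atom → β Atom1 and Atom1 → α Atom1 | ε.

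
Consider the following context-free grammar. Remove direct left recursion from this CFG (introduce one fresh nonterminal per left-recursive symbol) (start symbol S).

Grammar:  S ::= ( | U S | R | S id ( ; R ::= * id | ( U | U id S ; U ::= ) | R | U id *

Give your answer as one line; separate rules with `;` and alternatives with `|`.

Directly left-recursive nonterminals: S, U.
For S: α = {id (}, β = {(, U S, R}. Rewrite as S → β S' and S' → α S' | ε.
For U: α = {id *}, β = {), R}. Rewrite as U → β U' and U' → α U' | ε.

S ::= ( S' | U S S' | R S'; R ::= * id | ( U | U id S; U ::= ) U' | R U'; S' ::= id ( S' | epsilon; U' ::= id * U' | epsilon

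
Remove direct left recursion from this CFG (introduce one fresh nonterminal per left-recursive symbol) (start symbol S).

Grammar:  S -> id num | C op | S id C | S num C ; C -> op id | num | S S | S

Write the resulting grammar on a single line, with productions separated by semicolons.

S is directly left-recursive.
For S: α = {id C, num C}, β = {id num, C op}. Rewrite as S → β S' and S' → α S' | ε.

S -> id num S' | C op S'; C -> op id | num | S S | S; S' -> id C S' | num C S' | ε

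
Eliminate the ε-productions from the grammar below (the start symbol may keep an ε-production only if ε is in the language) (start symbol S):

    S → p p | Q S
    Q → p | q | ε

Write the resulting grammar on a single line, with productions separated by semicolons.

Nullable set = {Q}.
ε ∉ L(G), so no ε-production is kept.

S → p p | Q S; Q → p | q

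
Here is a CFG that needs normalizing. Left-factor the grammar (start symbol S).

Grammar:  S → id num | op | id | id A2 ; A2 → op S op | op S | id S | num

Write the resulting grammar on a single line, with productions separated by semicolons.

S has alternatives sharing prefix 'id': factor to S → id S' with S' → num | ε | A2.
A2 has alternatives sharing prefix 'op S': factor to A2 → op S A2' with A2' → op | ε.

S → op | id S'; A2 → id S | num | op S A2'; S' → num | epsilon | A2; A2' → op | epsilon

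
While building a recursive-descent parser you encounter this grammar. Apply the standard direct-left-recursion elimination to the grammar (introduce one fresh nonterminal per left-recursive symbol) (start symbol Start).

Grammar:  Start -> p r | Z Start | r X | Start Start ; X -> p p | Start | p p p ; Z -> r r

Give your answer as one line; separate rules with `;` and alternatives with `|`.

Start -> p r Start1 | Z Start Start1 | r X Start1; X -> p p | Start | p p p; Z -> r r; Start1 -> Start Start1 | epsilon

Left recursion appears on Start.
For Start: α = {Start}, β = {p r, Z Start, r X}. Rewrite as Start → β Start1 and Start1 → α Start1 | ε.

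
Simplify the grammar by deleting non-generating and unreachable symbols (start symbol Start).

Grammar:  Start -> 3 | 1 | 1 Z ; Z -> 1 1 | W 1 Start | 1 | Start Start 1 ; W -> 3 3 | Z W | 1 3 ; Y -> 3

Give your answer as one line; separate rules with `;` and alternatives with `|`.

Start -> 3 | 1 | 1 Z; Z -> 1 1 | W 1 Start | 1 | Start Start 1; W -> 3 3 | Z W | 1 3

Generating nonterminals: {Start, W, Y, Z}.
Reachable from Start after that: {Start, W, Z}.
Removed useless symbols: {Y} and every production mentioning them.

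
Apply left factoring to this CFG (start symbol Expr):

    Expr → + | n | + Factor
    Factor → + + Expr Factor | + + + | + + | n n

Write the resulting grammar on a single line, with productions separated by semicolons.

Expr → n | + Expr1; Factor → n n | + + Factor1; Expr1 → epsilon | Factor; Factor1 → Expr Factor | + | epsilon

Expr has alternatives sharing prefix '+': factor to Expr → + Expr1 with Expr1 → ε | Factor.
Factor has alternatives sharing prefix '+ +': factor to Factor → + + Factor1 with Factor1 → Expr Factor | + | ε.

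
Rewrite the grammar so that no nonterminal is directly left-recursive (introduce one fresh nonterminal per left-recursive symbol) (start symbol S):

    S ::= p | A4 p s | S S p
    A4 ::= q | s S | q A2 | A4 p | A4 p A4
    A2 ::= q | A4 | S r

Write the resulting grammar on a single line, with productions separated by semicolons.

S ::= p S' | A4 p s S'; A4 ::= q A4' | s S A4' | q A2 A4'; A2 ::= q | A4 | S r; S' ::= S p S' | ε; A4' ::= p A4' | p A4 A4' | ε

S, A4 are directly left-recursive.
For S: α = {S p}, β = {p, A4 p s}. Rewrite as S → β S' and S' → α S' | ε.
For A4: α = {p, p A4}, β = {q, s S, q A2}. Rewrite as A4 → β A4' and A4' → α A4' | ε.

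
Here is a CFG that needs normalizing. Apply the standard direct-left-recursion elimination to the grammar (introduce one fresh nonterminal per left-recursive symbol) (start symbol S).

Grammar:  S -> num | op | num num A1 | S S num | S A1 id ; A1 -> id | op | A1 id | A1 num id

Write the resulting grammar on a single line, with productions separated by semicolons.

S -> num S' | op S' | num num A1 S'; A1 -> id A1' | op A1'; S' -> S num S' | A1 id S' | ε; A1' -> id A1' | num id A1' | ε

S, A1 are directly left-recursive.
For S: α = {S num, A1 id}, β = {num, op, num num A1}. Rewrite as S → β S' and S' → α S' | ε.
For A1: α = {id, num id}, β = {id, op}. Rewrite as A1 → β A1' and A1' → α A1' | ε.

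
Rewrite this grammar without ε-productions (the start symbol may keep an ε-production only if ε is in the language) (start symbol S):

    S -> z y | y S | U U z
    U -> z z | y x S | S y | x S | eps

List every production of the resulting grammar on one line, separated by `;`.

The nullable symbols are {U}.
ε ∉ L(G), so no ε-production is kept.
Expand every rule over subsets of its nullable positions: S → U U z gives U U z | U z | z.

S -> z y | y S | U U z | U z | z; U -> z z | y x S | S y | x S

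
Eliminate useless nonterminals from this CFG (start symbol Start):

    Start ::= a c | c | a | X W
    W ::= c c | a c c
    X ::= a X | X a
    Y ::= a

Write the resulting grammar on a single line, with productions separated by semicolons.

Generating nonterminals: {Start, W, Y}.
Reachable from Start after that: {Start}.
Removed useless symbols: {W, X, Y} and every production mentioning them.

Start ::= a c | c | a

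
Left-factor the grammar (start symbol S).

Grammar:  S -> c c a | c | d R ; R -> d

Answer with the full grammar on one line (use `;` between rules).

S -> d R | c S'; R -> d; S' -> c a | ε

S has alternatives sharing prefix 'c': factor to S → c S' with S' → c a | ε.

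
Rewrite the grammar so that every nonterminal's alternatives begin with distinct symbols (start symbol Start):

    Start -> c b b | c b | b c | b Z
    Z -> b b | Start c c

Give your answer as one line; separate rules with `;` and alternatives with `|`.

Start -> c b Start1 | b Start2; Z -> b b | Start c c; Start1 -> b | ε; Start2 -> c | Z

Start has alternatives sharing prefix 'c b': factor to Start → c b Start1 with Start1 → b | ε.
Start has alternatives sharing prefix 'b': factor to Start → b Start2 with Start2 → c | Z.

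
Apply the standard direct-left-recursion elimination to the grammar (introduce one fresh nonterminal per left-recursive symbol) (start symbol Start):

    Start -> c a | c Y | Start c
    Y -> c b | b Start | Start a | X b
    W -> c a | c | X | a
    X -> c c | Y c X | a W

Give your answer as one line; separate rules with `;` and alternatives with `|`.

Start -> c a Start1 | c Y Start1; Y -> c b | b Start | Start a | X b; W -> c a | c | X | a; X -> c c | Y c X | a W; Start1 -> c Start1 | ε

Directly left-recursive nonterminal: Start.
For Start: α = {c}, β = {c a, c Y}. Rewrite as Start → β Start1 and Start1 → α Start1 | ε.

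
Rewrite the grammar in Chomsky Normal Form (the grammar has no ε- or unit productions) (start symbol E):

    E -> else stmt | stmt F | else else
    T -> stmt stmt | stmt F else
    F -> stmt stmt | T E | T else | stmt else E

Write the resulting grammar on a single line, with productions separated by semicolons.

Introduce a nonterminal for each terminal appearing in a rule of length ≥ 2: X1 → else, X2 → stmt.
Binarize each right-hand side of length ≥ 3 by chaining fresh nonterminals (Y1, Y2, …): affected rules were T → X2 F X1; F → X2 X1 E.

E -> X1 X2 | X2 F | X1 X1; T -> X2 X2 | X2 Y1; F -> X2 X2 | T E | T X1 | X2 Y2; X1 -> else; X2 -> stmt; Y1 -> F X1; Y2 -> X1 E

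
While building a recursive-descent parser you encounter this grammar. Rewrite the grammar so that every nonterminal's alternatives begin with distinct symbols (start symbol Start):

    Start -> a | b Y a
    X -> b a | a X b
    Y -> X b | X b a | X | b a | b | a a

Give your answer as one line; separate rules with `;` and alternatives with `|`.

Y has alternatives sharing prefix 'X': factor to Y → X Y1 with Y1 → b | b a | ε.
Y has alternatives sharing prefix 'b': factor to Y → b Y2 with Y2 → a | ε.
Y1 has alternatives sharing prefix 'b': factor to Y1 → b Y11 with Y11 → ε | a.

Start -> a | b Y a; X -> b a | a X b; Y -> a a | X Y1 | b Y2; Y1 -> ε | b Y11; Y2 -> a | ε; Y11 -> ε | a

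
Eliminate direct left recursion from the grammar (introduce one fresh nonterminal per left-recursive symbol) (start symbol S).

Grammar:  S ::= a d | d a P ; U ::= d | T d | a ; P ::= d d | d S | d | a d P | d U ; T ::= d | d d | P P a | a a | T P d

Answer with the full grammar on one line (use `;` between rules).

S ::= a d | d a P; U ::= d | T d | a; P ::= d d | d S | d | a d P | d U; T ::= d T' | d d T' | P P a T' | a a T'; T' ::= P d T' | ε

Left recursion appears on T.
For T: α = {P d}, β = {d, d d, P P a, a a}. Rewrite as T → β T' and T' → α T' | ε.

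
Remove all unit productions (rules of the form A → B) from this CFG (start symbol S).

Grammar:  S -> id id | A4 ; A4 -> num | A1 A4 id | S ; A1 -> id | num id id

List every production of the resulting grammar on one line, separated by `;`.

S -> num | A1 A4 id | id id; A4 -> num | A1 A4 id | id id; A1 -> id | num id id

Unit pairs: A4 ⇒* {S}; S ⇒* {A4}.
For each unit pair (A, B), copy every non-unit production of B to A, then drop all unit productions.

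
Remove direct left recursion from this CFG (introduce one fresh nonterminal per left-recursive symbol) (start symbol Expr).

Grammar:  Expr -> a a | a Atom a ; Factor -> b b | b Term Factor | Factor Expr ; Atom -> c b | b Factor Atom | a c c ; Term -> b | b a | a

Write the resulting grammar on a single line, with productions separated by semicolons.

Expr -> a a | a Atom a; Factor -> b b Factor1 | b Term Factor Factor1; Atom -> c b | b Factor Atom | a c c; Term -> b | b a | a; Factor1 -> Expr Factor1 | ε

Directly left-recursive nonterminal: Factor.
For Factor: α = {Expr}, β = {b b, b Term Factor}. Rewrite as Factor → β Factor1 and Factor1 → α Factor1 | ε.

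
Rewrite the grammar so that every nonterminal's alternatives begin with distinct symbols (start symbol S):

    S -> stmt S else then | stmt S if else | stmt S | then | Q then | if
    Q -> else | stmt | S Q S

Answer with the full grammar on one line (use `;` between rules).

S -> then | Q then | if | stmt S S'; Q -> else | stmt | S Q S; S' -> else then | if else | ε

S has alternatives sharing prefix 'stmt S': factor to S → stmt S S' with S' → else then | if else | ε.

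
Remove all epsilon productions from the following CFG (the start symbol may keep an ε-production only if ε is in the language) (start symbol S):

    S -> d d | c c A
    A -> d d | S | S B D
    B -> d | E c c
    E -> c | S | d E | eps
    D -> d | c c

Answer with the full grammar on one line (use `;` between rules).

S -> d d | c c A; A -> d d | S | S B D; B -> d | E c c | c c; E -> c | S | d E | d; D -> d | c c

Nullable set = {E}.
ε ∉ L(G), so no ε-production is kept.
Expand every rule over subsets of its nullable positions: B → E c c gives E c c | c c. E → d E gives d E | d.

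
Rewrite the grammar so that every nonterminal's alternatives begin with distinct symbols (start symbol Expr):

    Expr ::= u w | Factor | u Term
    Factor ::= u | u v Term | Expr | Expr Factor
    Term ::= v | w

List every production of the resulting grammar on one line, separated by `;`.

Expr ::= Factor | u Expr1; Factor ::= u Factor1 | Expr Factor2; Term ::= v | w; Expr1 ::= w | Term; Factor1 ::= ε | v Term; Factor2 ::= ε | Factor

Expr has alternatives sharing prefix 'u': factor to Expr → u Expr1 with Expr1 → w | Term.
Factor has alternatives sharing prefix 'u': factor to Factor → u Factor1 with Factor1 → ε | v Term.
Factor has alternatives sharing prefix 'Expr': factor to Factor → Expr Factor2 with Factor2 → ε | Factor.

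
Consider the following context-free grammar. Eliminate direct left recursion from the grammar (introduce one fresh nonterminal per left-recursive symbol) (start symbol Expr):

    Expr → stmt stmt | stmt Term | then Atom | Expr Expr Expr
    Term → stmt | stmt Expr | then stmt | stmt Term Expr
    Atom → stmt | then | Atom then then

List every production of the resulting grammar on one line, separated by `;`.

Expr → stmt stmt Expr1 | stmt Term Expr1 | then Atom Expr1; Term → stmt | stmt Expr | then stmt | stmt Term Expr; Atom → stmt Atom1 | then Atom1; Expr1 → Expr Expr Expr1 | ε; Atom1 → then then Atom1 | ε

Expr, Atom are directly left-recursive.
For Expr: α = {Expr Expr}, β = {stmt stmt, stmt Term, then Atom}. Rewrite as Expr → β Expr1 and Expr1 → α Expr1 | ε.
For Atom: α = {then then}, β = {stmt, then}. Rewrite as Atom → β Atom1 and Atom1 → α Atom1 | ε.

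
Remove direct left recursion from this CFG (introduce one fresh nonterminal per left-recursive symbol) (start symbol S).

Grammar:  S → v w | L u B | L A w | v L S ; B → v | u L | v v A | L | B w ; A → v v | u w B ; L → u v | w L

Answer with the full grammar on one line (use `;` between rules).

S → v w | L u B | L A w | v L S; B → v B' | u L B' | v v A B' | L B'; A → v v | u w B; L → u v | w L; B' → w B' | ε

Directly left-recursive nonterminal: B.
For B: α = {w}, β = {v, u L, v v A, L}. Rewrite as B → β B' and B' → α B' | ε.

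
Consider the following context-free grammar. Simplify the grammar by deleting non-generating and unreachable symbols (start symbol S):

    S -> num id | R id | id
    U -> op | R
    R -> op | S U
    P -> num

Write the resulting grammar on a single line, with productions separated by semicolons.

Generating nonterminals: {P, R, S, U}.
Reachable from S after that: {R, S, U}.
Removed useless symbols: {P} and every production mentioning them.

S -> num id | R id | id; U -> op | R; R -> op | S U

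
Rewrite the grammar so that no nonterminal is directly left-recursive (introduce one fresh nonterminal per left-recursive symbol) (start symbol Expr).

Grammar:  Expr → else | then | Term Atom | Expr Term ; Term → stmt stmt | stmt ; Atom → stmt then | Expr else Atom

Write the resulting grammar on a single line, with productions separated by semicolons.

Expr → else Expr1 | then Expr1 | Term Atom Expr1; Term → stmt stmt | stmt; Atom → stmt then | Expr else Atom; Expr1 → Term Expr1 | ε

Directly left-recursive nonterminal: Expr.
For Expr: α = {Term}, β = {else, then, Term Atom}. Rewrite as Expr → β Expr1 and Expr1 → α Expr1 | ε.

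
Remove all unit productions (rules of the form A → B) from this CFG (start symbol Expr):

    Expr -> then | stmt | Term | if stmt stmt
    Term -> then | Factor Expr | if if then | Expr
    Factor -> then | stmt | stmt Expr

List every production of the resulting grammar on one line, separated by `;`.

Unit pairs: Expr ⇒* {Term}; Term ⇒* {Expr}.
For every A with A ⇒* B via unit rules, add B's non-unit alternatives to A; then delete every rule of the form X → Y.

Expr -> then | Factor Expr | if if then | stmt | if stmt stmt; Term -> then | Factor Expr | if if then | stmt | if stmt stmt; Factor -> then | stmt | stmt Expr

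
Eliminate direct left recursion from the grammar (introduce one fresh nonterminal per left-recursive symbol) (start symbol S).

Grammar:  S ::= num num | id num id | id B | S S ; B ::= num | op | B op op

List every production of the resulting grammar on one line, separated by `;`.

Directly left-recursive nonterminals: S, B.
For S: α = {S}, β = {num num, id num id, id B}. Rewrite as S → β S' and S' → α S' | ε.
For B: α = {op op}, β = {num, op}. Rewrite as B → β B' and B' → α B' | ε.

S ::= num num S' | id num id S' | id B S'; B ::= num B' | op B'; S' ::= S S' | ε; B' ::= op op B' | ε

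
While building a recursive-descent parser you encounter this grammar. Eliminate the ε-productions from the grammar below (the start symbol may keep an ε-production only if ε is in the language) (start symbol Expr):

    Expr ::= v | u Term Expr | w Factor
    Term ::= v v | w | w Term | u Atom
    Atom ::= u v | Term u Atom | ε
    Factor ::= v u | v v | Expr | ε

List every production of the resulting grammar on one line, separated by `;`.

The nullable symbols are {Atom, Factor}.
ε ∉ L(G), so no ε-production is kept.
Add the nullable-subset variants: Expr → w Factor gives w Factor | w. Term → u Atom gives u Atom | u. Atom → Term u Atom gives Term u Atom | Term u.

Expr ::= v | u Term Expr | w Factor | w; Term ::= v v | w | w Term | u Atom | u; Atom ::= u v | Term u Atom | Term u; Factor ::= v u | v v | Expr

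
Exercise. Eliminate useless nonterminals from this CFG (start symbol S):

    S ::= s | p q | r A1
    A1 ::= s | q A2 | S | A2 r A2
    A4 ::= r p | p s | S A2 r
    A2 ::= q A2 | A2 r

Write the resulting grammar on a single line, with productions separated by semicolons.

S ::= s | p q | r A1; A1 ::= s | S

Generating nonterminals: {A1, A4, S}.
Reachable from S after that: {A1, S}.
Removed useless symbols: {A2, A4} and every production mentioning them.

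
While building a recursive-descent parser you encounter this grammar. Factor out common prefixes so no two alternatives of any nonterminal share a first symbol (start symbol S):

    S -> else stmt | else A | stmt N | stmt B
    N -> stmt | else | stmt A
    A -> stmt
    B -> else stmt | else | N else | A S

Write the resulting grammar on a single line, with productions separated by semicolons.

S has alternatives sharing prefix 'else': factor to S → else S' with S' → stmt | A.
S has alternatives sharing prefix 'stmt': factor to S → stmt S'' with S'' → N | B.
N has alternatives sharing prefix 'stmt': factor to N → stmt N' with N' → ε | A.
B has alternatives sharing prefix 'else': factor to B → else B' with B' → stmt | ε.

S -> else S' | stmt S''; N -> else | stmt N'; A -> stmt; B -> N else | A S | else B'; S' -> stmt | A; S'' -> N | B; N' -> epsilon | A; B' -> stmt | epsilon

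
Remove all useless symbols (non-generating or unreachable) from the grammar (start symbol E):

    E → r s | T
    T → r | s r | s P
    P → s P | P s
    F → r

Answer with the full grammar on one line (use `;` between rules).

E → r s | T; T → r | s r

Generating nonterminals: {E, F, T}.
Reachable from E after that: {E, T}.
Removed useless symbols: {F, P} and every production mentioning them.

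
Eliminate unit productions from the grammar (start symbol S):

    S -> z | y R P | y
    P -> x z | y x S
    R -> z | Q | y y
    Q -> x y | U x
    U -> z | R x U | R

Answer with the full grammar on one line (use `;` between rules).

Unit pairs: R ⇒* {Q}; U ⇒* {Q, R}.
For each unit pair (A, B), copy every non-unit production of B to A, then drop all unit productions.

S -> z | y R P | y; P -> x z | y x S; R -> x y | U x | z | y y; Q -> x y | U x; U -> z | R x U | x y | U x | y y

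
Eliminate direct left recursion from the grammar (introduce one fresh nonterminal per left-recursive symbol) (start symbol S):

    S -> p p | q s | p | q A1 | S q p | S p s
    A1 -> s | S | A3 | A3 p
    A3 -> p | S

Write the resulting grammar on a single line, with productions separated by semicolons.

Left recursion appears on S.
For S: α = {q p, p s}, β = {p p, q s, p, q A1}. Rewrite as S → β S' and S' → α S' | ε.

S -> p p S' | q s S' | p S' | q A1 S'; A1 -> s | S | A3 | A3 p; A3 -> p | S; S' -> q p S' | p s S' | ε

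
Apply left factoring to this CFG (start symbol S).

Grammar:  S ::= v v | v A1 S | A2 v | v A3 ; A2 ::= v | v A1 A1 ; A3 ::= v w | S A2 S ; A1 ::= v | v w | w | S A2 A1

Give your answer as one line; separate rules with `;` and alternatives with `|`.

S ::= A2 v | v S'; A2 ::= v A2'; A3 ::= v w | S A2 S; A1 ::= w | S A2 A1 | v A1'; S' ::= v | A1 S | A3; A2' ::= ε | A1 A1; A1' ::= ε | w

S has alternatives sharing prefix 'v': factor to S → v S' with S' → v | A1 S | A3.
A2 has alternatives sharing prefix 'v': factor to A2 → v A2' with A2' → ε | A1 A1.
A1 has alternatives sharing prefix 'v': factor to A1 → v A1' with A1' → ε | w.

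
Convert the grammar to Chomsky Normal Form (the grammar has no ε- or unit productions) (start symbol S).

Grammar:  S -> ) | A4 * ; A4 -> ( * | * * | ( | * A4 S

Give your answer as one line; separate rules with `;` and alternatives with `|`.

Introduce a nonterminal for each terminal appearing in a rule of length ≥ 2: X1 → *, X2 → (.
Binarize each right-hand side of length ≥ 3 by chaining fresh nonterminals (Y1, Y2, …): affected rules were A4 → X1 A4 S.

S -> ) | A4 X1; A4 -> X2 X1 | X1 X1 | ( | X1 Y1; X1 -> *; X2 -> (; Y1 -> A4 S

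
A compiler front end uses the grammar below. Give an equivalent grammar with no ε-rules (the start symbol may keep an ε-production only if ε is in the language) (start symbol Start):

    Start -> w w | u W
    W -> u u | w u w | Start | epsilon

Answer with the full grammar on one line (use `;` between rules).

Nullable nonterminals: {W}.
ε ∉ L(G), so no ε-production is kept.
Add the nullable-subset variants: Start → u W gives u W | u.

Start -> w w | u W | u; W -> u u | w u w | Start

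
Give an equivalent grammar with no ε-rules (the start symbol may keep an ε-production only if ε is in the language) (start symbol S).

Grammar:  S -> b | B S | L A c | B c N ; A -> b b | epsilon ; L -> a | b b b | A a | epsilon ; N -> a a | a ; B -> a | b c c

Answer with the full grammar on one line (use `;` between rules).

S -> b | B S | L A c | L c | A c | c | B c N; A -> b b; L -> a | b b b | A a; N -> a a | a; B -> a | b c c

Nullable nonterminals: {A, L}.
ε ∉ L(G), so no ε-production is kept.
Expand every rule over subsets of its nullable positions: S → L A c gives L A c | L c | A c | c.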